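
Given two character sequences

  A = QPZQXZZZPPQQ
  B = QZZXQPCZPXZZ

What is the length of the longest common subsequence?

6

Let dp[i][j] be the LCS length of the first i characters of A and the first j characters of B. dp[i][j] = dp[i-1][j-1]+1 when the i-th and j-th characters match, else max(dp[i-1][j], dp[i][j-1]).
    ·  Q  Z  Z  X  Q  P  C  Z  P  X  Z  Z
 ·  0  0  0  0  0  0  0  0  0  0  0  0  0
 Q  0  1  1  1  1  1  1  1  1  1  1  1  1
 P  0  1  1  1  1  1  2  2  2  2  2  2  2
 Z  0  1  2  2  2  2  2  2  3  3  3  3  3
 Q  0  1  2  2  2  3  3  3  3  3  3  3  3
 X  0  1  2  2  3  3  3  3  3  3  4  4  4
 Z  0  1  2  3  3  3  3  3  4  4  4  5  5
 Z  0  1  2  3  3  3  3  3  4  4  4  5  6
 Z  0  1  2  3  3  3  3  3  4  4  4  5  6
 P  0  1  2  3  3  3  4  4  4  5  5  5  6
 P  0  1  2  3  3  3  4  4  4  5  5  5  6
 Q  0  1  2  3  3  4  4  4  4  5  5  5  6
 Q  0  1  2  3  3  4  4  4  4  5  5  5  6
dp[12][12] = 6. One LCS (by backtracking along matches): QPZXZZ.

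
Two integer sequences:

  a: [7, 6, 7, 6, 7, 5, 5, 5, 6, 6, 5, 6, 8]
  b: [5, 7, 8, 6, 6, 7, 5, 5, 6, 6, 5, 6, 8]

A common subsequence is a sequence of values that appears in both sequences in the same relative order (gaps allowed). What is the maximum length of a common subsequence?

Pick 7 at a[1]=b[2], then 6 at a[2]=b[4], then 6 at a[4]=b[5], then 7 at a[5]=b[6], then 5 at a[7]=b[7], then 5 at a[8]=b[8], then 6 at a[9]=b[9], then 6 at a[10]=b[10], then 5 at a[11]=b[11], then 6 at a[12]=b[12], then 8 at a[13]=b[13]; all 11 values appear in both, in order, and the DP table's final entry dp[13][13] is also 11, so no common subsequence is longer.

11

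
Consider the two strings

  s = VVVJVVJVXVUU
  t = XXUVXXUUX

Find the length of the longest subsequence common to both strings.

4

Pick V (s #1, t #4), then X (s #9, t #6), then U (s #11, t #7), then U (s #12, t #8); all 4 characters appear in both, in order. Since dp[12][9] = 4, nothing longer is possible.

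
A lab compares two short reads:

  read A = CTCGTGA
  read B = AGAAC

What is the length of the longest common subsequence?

2

Let dp[i][j] be the LCS length of the first i bases of read A and the first j bases of read B. dp[i][j] = dp[i-1][j-1]+1 when the i-th and j-th bases match, else max(dp[i-1][j], dp[i][j-1]).
    ·  A  G  A  A  C
 ·  0  0  0  0  0  0
 C  0  0  0  0  0  1
 T  0  0  0  0  0  1
 C  0  0  0  0  0  1
 G  0  0  1  1  1  1
 T  0  0  1  1  1  1
 G  0  0  1  1  1  1
 A  0  1  1  2  2  2
dp[7][5] = 2. One LCS (by backtracking along matches): GA.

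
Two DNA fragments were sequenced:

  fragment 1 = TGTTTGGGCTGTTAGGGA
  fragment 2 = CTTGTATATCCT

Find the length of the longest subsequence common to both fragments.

7

Match T (fragment 1 #1, fragment 2 #3) → G (fragment 1 #2, fragment 2 #4) → T (fragment 1 #3, fragment 2 #5) → T (fragment 1 #4, fragment 2 #7) → T (fragment 1 #5, fragment 2 #9) → C (fragment 1 #9, fragment 2 #11) → T (fragment 1 #13, fragment 2 #12) — 7 bases in the same relative order in both. The LCS DP gives dp[18][12] = 7, so this is optimal.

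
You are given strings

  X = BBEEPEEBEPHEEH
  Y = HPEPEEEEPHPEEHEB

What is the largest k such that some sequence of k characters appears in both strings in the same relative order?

10

Pick E at X[3]=Y[3] → E at X[4]=Y[5] → E at X[6]=Y[6] → E at X[7]=Y[7] → E at X[9]=Y[8] → P at X[10]=Y[9] → H at X[11]=Y[10] → E at X[12]=Y[12] → E at X[13]=Y[13] → H at X[14]=Y[14]; all 10 characters appear in both, in order. Since dp[14][16] = 10, nothing longer is possible.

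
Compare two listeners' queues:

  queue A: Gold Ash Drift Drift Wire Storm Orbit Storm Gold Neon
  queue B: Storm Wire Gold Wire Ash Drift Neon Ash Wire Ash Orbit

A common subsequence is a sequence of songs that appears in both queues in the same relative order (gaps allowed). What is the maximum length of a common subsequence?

5

Match Gold (queue A #1, queue B #3), then Ash (queue A #2, queue B #5), then Drift (queue A #3, queue B #6), then Wire (queue A #5, queue B #9), then Orbit (queue A #7, queue B #11) — 5 songs in the same relative order in both, and the DP table's final entry dp[10][11] is also 5, so no common subsequence is longer.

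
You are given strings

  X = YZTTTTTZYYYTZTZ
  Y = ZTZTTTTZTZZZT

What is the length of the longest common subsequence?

10

One common subsequence of length 10: Z at X[2]=Y[1], T at X[3]=Y[2], T at X[4]=Y[4], T at X[5]=Y[5], T at X[6]=Y[6], T at X[7]=Y[7], Z at X[8]=Y[8], T at X[12]=Y[9], Z at X[13]=Y[12], T at X[14]=Y[13]. The LCS DP gives dp[15][13] = 10, so this is optimal.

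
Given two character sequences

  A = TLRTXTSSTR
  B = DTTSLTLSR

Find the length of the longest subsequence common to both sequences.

Taking T at A[1]=B[3], then L at A[2]=B[5], then T at A[4]=B[6], then S at A[8]=B[8], then R at A[10]=B[9] gives a common subsequence of length 5. dp[10][9] = 5 confirms this is the maximum.

5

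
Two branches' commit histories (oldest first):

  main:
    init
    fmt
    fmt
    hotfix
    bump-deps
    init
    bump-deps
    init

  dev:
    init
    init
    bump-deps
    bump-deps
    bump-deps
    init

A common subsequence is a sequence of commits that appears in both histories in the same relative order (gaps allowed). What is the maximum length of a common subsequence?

4

Taking init at main[1]=dev[2], bump-deps at main[5]=dev[4], bump-deps at main[7]=dev[5], init at main[8]=dev[6] gives a common subsequence of length 4, and the DP table's final entry dp[8][6] is also 4, so no common subsequence is longer.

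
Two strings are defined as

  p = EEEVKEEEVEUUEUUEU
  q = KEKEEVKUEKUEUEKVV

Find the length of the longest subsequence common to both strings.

10

Taking E (p #1, q #2), E (p #2, q #4), E (p #3, q #5), V (p #4, q #6), K (p #5, q #7), E (p #6, q #9), U (p #12, q #11), E (p #13, q #12), U (p #15, q #13), E (p #16, q #14) gives a common subsequence of length 10. The LCS DP gives dp[17][17] = 10, so this is optimal.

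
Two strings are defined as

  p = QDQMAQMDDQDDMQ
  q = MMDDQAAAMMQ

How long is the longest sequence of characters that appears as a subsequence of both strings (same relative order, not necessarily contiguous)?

Match M (p #4, q #1) → M (p #7, q #2) → D (p #8, q #3) → D (p #9, q #4) → Q (p #10, q #5) → M (p #13, q #10) → Q (p #14, q #11) — 7 characters in the same relative order in both. Since dp[14][11] = 7, nothing longer is possible.

7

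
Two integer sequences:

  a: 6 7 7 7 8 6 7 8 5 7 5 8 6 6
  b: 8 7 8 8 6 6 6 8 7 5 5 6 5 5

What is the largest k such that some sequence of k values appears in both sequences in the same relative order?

7

Match 7 [2,2]; then 8 [5,4]; then 6 [6,7]; then 7 [7,9]; then 5 [9,10]; then 5 [11,11]; then 6 [13,12] — 7 values in the same relative order in both. Since dp[14][14] = 7, nothing longer is possible.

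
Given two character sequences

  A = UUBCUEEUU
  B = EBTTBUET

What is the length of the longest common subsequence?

Let dp[i][j] be the LCS length of the first i characters of A and the first j characters of B. dp[i][j] = dp[i-1][j-1]+1 when the i-th and j-th characters match, else max(dp[i-1][j], dp[i][j-1]).
    ·  E  B  T  T  B  U  E  T
 ·  0  0  0  0  0  0  0  0  0
 U  0  0  0  0  0  0  1  1  1
 U  0  0  0  0  0  0  1  1  1
 B  0  0  1  1  1  1  1  1  1
 C  0  0  1  1  1  1  1  1  1
 U  0  0  1  1  1  1  2  2  2
 E  0  1  1  1  1  1  2  3  3
 E  0  1  1  1  1  1  2  3  3
 U  0  1  1  1  1  1  2  3  3
 U  0  1  1  1  1  1  2  3  3
dp[9][8] = 3. One LCS (by backtracking along matches): BUE.

3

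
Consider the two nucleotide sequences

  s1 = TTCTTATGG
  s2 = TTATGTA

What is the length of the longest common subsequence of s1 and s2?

5

One common subsequence of length 5: T (s1 #1, s2 #1), then T (s1 #2, s2 #2), then T (s1 #4, s2 #4), then T (s1 #5, s2 #6), then A (s1 #6, s2 #7). The LCS DP gives dp[9][7] = 5, so this is optimal.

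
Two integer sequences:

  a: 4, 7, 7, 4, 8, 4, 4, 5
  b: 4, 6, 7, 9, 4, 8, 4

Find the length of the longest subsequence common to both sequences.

5

Taking 4 [1,1] → 7 [2,3] → 4 [4,5] → 8 [5,6] → 4 [7,7] gives a common subsequence of length 5. Since dp[8][7] = 5, nothing longer is possible.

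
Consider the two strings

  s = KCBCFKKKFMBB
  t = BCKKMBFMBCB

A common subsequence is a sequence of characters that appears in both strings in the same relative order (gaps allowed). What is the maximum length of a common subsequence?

8

Let dp[i][j] be the LCS length of the first i characters of s and the first j characters of t. dp[i][j] = dp[i-1][j-1]+1 when the i-th and j-th characters match, else max(dp[i-1][j], dp[i][j-1]).
    ·  B  C  K  K  M  B  F  M  B  C  B
 ·  0  0  0  0  0  0  0  0  0  0  0  0
 K  0  0  0  1  1  1  1  1  1  1  1  1
 C  0  0  1  1  1  1  1  1  1  1  2  2
 B  0  1  1  1  1  1  2  2  2  2  2  3
 C  0  1  2  2  2  2  2  2  2  2  3  3
 F  0  1  2  2  2  2  2  3  3  3  3  3
 K  0  1  2  3  3  3  3  3  3  3  3  3
 K  0  1  2  3  4  4  4  4  4  4  4  4
 K  0  1  2  3  4  4  4  4  4  4  4  4
 F  0  1  2  3  4  4  4  5  5  5  5  5
 M  0  1  2  3  4  5  5  5  6  6  6  6
 B  0  1  2  3  4  5  6  6  6  7  7  7
 B  0  1  2  3  4  5  6  6  6  7  7  8
dp[12][11] = 8. One LCS (by backtracking along matches): BCKKFMBB.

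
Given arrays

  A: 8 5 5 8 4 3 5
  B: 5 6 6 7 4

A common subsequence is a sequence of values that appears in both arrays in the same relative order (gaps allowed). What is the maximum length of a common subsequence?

2

Let dp[i][j] be the LCS length of the first i values of A and the first j values of B. dp[i][j] = dp[i-1][j-1]+1 when the i-th and j-th values match, else max(dp[i-1][j], dp[i][j-1]).
    ·  5  6  6  7  4
 ·  0  0  0  0  0  0
 8  0  0  0  0  0  0
 5  0  1  1  1  1  1
 5  0  1  1  1  1  1
 8  0  1  1  1  1  1
 4  0  1  1  1  1  2
 3  0  1  1  1  1  2
 5  0  1  1  1  1  2
dp[7][5] = 2. One LCS (by backtracking along matches): 5, 4.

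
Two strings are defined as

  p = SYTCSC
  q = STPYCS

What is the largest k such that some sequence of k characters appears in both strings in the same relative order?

Taking S at p[1]=q[1], then Y at p[2]=q[4], then C at p[4]=q[5], then S at p[5]=q[6] gives a common subsequence of length 4. dp[6][6] = 4 confirms this is the maximum.

4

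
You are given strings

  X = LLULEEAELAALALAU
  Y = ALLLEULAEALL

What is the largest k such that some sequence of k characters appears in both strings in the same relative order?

9

Pick L [1,3], L [2,4], U [3,6], L [4,7], A [7,8], E [8,9], A [11,10], L [12,11], L [14,12]; all 9 characters appear in both, in order. dp[16][12] = 9 confirms this is the maximum.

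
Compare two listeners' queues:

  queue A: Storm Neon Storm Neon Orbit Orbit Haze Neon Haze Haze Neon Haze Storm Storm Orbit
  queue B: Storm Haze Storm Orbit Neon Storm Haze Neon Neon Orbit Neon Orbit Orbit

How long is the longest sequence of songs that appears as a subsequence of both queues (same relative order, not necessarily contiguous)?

One common subsequence of length 7: Storm (queue A #1, queue B #3), Neon (queue A #2, queue B #5), Storm (queue A #3, queue B #6), Neon (queue A #4, queue B #9), Orbit (queue A #5, queue B #10), Orbit (queue A #6, queue B #12), Orbit (queue A #15, queue B #13), and the DP table's final entry dp[15][13] is also 7, so no common subsequence is longer.

7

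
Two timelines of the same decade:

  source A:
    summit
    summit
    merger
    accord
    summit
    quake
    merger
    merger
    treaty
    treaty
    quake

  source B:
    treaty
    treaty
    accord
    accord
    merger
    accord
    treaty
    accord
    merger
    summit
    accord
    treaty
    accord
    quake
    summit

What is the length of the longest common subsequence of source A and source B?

5

Match merger [3,5], accord [4,8], summit [5,10], treaty [9,12], quake [11,14] — 5 events in the same relative order in both, and the DP table's final entry dp[11][15] is also 5, so no common subsequence is longer.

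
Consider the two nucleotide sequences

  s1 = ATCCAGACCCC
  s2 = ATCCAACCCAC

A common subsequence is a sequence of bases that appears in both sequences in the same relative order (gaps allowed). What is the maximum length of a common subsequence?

10

Pick A (s1 #1, s2 #1); then T (s1 #2, s2 #2); then C (s1 #3, s2 #3); then C (s1 #4, s2 #4); then A (s1 #5, s2 #5); then A (s1 #7, s2 #6); then C (s1 #8, s2 #7); then C (s1 #9, s2 #8); then C (s1 #10, s2 #9); then C (s1 #11, s2 #11); all 10 bases appear in both, in order. The LCS DP gives dp[11][11] = 10, so this is optimal.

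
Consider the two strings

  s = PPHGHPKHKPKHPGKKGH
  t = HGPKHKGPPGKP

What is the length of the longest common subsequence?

Match H at s[3]=t[1], then G at s[4]=t[2], then P at s[6]=t[3], then K at s[7]=t[4], then H at s[8]=t[5], then K at s[9]=t[6], then P at s[10]=t[8], then P at s[13]=t[9], then G at s[14]=t[10], then K at s[15]=t[11] — 10 characters in the same relative order in both, and the DP table's final entry dp[18][12] is also 10, so no common subsequence is longer.

10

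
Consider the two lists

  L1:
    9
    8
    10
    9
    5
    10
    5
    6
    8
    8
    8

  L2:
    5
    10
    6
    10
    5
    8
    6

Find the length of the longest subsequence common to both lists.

Pick 10 at L1[3]=L2[2] → 10 at L1[6]=L2[4] → 5 at L1[7]=L2[5] → 6 at L1[8]=L2[7]; all 4 values appear in both, in order. dp[11][7] = 4 confirms this is the maximum.

4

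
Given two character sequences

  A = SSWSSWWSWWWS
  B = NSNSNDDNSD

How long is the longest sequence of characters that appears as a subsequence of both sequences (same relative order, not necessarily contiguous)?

3

Match S (A #1, B #2), then S (A #2, B #4), then S (A #4, B #9) — 3 characters in the same relative order in both. Since dp[12][10] = 3, nothing longer is possible.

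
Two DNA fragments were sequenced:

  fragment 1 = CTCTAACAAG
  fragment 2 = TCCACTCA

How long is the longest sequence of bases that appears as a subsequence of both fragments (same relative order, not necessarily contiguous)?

5

Let dp[i][j] be the LCS length of the first i bases of fragment 1 and the first j bases of fragment 2. dp[i][j] = dp[i-1][j-1]+1 when the i-th and j-th bases match, else max(dp[i-1][j], dp[i][j-1]).
    ·  T  C  C  A  C  T  C  A
 ·  0  0  0  0  0  0  0  0  0
 C  0  0  1  1  1  1  1  1  1
 T  0  1  1  1  1  1  2  2  2
 C  0  1  2  2  2  2  2  3  3
 T  0  1  2  2  2  2  3  3  3
 A  0  1  2  2  3  3  3  3  4
 A  0  1  2  2  3  3  3  3  4
 C  0  1  2  3  3  4  4  4  4
 A  0  1  2  3  4  4  4  4  5
 A  0  1  2  3  4  4  4  4  5
 G  0  1  2  3  4  4  4  4  5
dp[10][8] = 5. One LCS (by backtracking along matches): CCTCA.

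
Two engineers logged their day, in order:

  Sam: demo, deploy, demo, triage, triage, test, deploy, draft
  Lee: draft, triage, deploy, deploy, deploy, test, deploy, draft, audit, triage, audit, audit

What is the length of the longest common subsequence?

4

Match deploy [2,5]; then test [6,6]; then deploy [7,7]; then draft [8,8] — 4 tasks in the same relative order in both. dp[8][12] = 4 confirms this is the maximum.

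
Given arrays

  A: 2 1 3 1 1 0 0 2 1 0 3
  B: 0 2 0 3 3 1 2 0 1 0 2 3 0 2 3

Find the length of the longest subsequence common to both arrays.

Taking 2 at A[1]=B[2] → 3 at A[3]=B[5] → 1 at A[4]=B[6] → 1 at A[5]=B[9] → 0 at A[6]=B[10] → 0 at A[7]=B[13] → 2 at A[8]=B[14] → 3 at A[11]=B[15] gives a common subsequence of length 8. Since dp[11][15] = 8, nothing longer is possible.

8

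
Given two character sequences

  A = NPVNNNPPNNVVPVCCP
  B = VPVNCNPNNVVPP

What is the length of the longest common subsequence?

11

Match P at A[2]=B[2], V at A[3]=B[3], N at A[4]=B[4], N at A[6]=B[6], P at A[8]=B[7], N at A[9]=B[8], N at A[10]=B[9], V at A[11]=B[10], V at A[12]=B[11], P at A[13]=B[12], P at A[17]=B[13] — 11 characters in the same relative order in both. The LCS DP gives dp[17][13] = 11, so this is optimal.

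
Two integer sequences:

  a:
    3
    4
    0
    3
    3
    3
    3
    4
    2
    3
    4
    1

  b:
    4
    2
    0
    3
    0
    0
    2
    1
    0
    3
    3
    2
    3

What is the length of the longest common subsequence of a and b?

7

Match 4 [2,1], 0 [3,3], 3 [4,4], 3 [6,10], 3 [7,11], 2 [9,12], 3 [10,13] — 7 values in the same relative order in both. dp[12][13] = 7 confirms this is the maximum.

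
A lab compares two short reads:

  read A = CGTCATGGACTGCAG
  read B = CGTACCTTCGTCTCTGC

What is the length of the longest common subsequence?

10

One common subsequence of length 10: C [1,1], then G [2,2], then T [3,3], then C [4,6], then T [6,8], then G [7,10], then C [10,14], then T [11,15], then G [12,16], then C [13,17]. dp[15][17] = 10 confirms this is the maximum.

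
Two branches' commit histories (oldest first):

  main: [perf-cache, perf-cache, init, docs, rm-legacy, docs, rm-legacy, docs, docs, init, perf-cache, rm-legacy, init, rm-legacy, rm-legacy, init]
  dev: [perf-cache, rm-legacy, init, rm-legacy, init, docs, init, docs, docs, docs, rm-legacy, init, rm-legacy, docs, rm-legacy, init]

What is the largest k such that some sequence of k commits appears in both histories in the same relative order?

11

One common subsequence of length 11: perf-cache at main[1]=dev[1]; then init at main[3]=dev[5]; then docs at main[4]=dev[6]; then docs at main[6]=dev[8]; then docs at main[8]=dev[9]; then docs at main[9]=dev[10]; then rm-legacy at main[12]=dev[11]; then init at main[13]=dev[12]; then rm-legacy at main[14]=dev[13]; then rm-legacy at main[15]=dev[15]; then init at main[16]=dev[16]. The LCS DP gives dp[16][16] = 11, so this is optimal.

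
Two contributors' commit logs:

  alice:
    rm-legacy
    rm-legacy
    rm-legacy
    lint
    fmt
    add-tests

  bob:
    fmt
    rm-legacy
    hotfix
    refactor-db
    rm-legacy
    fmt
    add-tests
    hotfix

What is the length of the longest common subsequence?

One common subsequence of length 4: rm-legacy at alice[1]=bob[2]; then rm-legacy at alice[3]=bob[5]; then fmt at alice[5]=bob[6]; then add-tests at alice[6]=bob[7]. Since dp[6][8] = 4, nothing longer is possible.

4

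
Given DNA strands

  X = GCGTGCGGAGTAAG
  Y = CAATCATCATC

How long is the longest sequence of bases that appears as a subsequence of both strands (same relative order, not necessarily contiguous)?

6

Pick C [2,1] → T [4,4] → C [6,5] → A [9,6] → T [11,7] → A [12,9]; all 6 bases appear in both, in order. The LCS DP gives dp[14][11] = 6, so this is optimal.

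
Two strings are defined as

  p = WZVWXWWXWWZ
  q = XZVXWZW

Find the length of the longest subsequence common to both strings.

Pick Z at p[2]=q[2], V at p[3]=q[3], X at p[5]=q[4], W at p[6]=q[5], W at p[10]=q[7]; all 5 characters appear in both, in order, and the DP table's final entry dp[11][7] is also 5, so no common subsequence is longer.

5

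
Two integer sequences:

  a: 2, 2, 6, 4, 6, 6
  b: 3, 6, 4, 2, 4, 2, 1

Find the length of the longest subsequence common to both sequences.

Let dp[i][j] be the LCS length of the first i values of a and the first j values of b. dp[i][j] = dp[i-1][j-1]+1 when the i-th and j-th values match, else max(dp[i-1][j], dp[i][j-1]).
    ·  3  6  4  2  4  2  1
 ·  0  0  0  0  0  0  0  0
 2  0  0  0  0  1  1  1  1
 2  0  0  0  0  1  1  2  2
 6  0  0  1  1  1  1  2  2
 4  0  0  1  2  2  2  2  2
 6  0  0  1  2  2  2  2  2
 6  0  0  1  2  2  2  2  2
dp[6][7] = 2. One LCS (by backtracking along matches): 2, 2.

2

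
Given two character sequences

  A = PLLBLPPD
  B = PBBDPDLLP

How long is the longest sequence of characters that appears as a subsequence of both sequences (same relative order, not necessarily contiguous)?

Taking P (A #1, B #5), then L (A #3, B #7), then L (A #5, B #8), then P (A #7, B #9) gives a common subsequence of length 4, and the DP table's final entry dp[8][9] is also 4, so no common subsequence is longer.

4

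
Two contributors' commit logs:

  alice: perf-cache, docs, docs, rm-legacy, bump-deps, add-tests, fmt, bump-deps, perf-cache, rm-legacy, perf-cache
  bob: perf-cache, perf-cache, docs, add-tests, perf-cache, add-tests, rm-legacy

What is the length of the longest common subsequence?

5

Pick perf-cache (alice #1, bob #2) → docs (alice #3, bob #3) → add-tests (alice #6, bob #4) → perf-cache (alice #9, bob #5) → rm-legacy (alice #10, bob #7); all 5 commits appear in both, in order. The LCS DP gives dp[11][7] = 5, so this is optimal.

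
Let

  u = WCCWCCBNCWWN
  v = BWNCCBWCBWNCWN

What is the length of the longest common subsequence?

10

Taking W at u[1]=v[2], then C at u[2]=v[4], then C at u[3]=v[5], then W at u[4]=v[7], then C at u[6]=v[8], then B at u[7]=v[9], then N at u[8]=v[11], then C at u[9]=v[12], then W at u[11]=v[13], then N at u[12]=v[14] gives a common subsequence of length 10. dp[12][14] = 10 confirms this is the maximum.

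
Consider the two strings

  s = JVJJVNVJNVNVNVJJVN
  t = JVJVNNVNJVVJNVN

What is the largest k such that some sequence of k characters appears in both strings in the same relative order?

One common subsequence of length 13: J [1,1]; then V [2,2]; then J [4,3]; then V [5,4]; then N [6,5]; then N [9,6]; then V [10,7]; then N [11,8]; then V [12,10]; then V [14,11]; then J [15,12]; then V [17,14]; then N [18,15]. dp[18][15] = 13 confirms this is the maximum.

13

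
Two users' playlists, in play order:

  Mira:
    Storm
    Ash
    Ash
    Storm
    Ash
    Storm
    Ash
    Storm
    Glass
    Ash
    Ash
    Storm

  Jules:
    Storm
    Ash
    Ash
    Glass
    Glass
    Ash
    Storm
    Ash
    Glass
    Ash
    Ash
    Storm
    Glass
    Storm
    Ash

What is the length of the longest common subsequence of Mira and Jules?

10

One common subsequence of length 10: Storm [1,1]; then Ash [2,2]; then Ash [3,3]; then Ash [5,6]; then Storm [6,7]; then Ash [7,8]; then Glass [9,9]; then Ash [10,10]; then Ash [11,11]; then Storm [12,14]. dp[12][15] = 10 confirms this is the maximum.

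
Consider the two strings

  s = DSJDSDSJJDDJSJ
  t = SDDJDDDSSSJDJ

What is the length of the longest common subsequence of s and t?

One common subsequence of length 8: D [1,3]; then J [3,4]; then D [4,7]; then S [5,9]; then S [7,10]; then J [9,11]; then D [11,12]; then J [14,13]. Since dp[14][13] = 8, nothing longer is possible.

8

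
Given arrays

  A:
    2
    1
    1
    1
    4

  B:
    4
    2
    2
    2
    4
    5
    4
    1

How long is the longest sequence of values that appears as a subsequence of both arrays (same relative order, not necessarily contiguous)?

One common subsequence of length 2: 2 (A #1, B #4); then 1 (A #4, B #8), and the DP table's final entry dp[5][8] is also 2, so no common subsequence is longer.

2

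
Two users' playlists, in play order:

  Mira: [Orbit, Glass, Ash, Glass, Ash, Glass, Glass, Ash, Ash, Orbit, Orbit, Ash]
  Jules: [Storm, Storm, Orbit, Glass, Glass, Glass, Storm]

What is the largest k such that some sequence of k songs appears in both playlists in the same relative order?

Match Orbit [1,3] → Glass [2,4] → Glass [4,5] → Glass [6,6] — 4 songs in the same relative order in both. Since dp[12][7] = 4, nothing longer is possible.

4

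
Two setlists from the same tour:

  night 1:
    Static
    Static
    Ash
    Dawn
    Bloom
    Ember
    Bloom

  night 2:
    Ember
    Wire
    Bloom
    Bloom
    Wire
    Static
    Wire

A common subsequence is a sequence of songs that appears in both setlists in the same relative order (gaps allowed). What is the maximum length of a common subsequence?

2

Taking Bloom at night 1[5]=night 2[3]; then Bloom at night 1[7]=night 2[4] gives a common subsequence of length 2, and the DP table's final entry dp[7][7] is also 2, so no common subsequence is longer.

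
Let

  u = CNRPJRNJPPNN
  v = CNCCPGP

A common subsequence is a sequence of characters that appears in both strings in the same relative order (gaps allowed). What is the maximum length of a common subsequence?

Let dp[i][j] be the LCS length of the first i characters of u and the first j characters of v. dp[i][j] = dp[i-1][j-1]+1 when the i-th and j-th characters match, else max(dp[i-1][j], dp[i][j-1]).
    ·  C  N  C  C  P  G  P
 ·  0  0  0  0  0  0  0  0
 C  0  1  1  1  1  1  1  1
 N  0  1  2  2  2  2  2  2
 R  0  1  2  2  2  2  2  2
 P  0  1  2  2  2  3  3  3
 J  0  1  2  2  2  3  3  3
 R  0  1  2  2  2  3  3  3
 N  0  1  2  2  2  3  3  3
 J  0  1  2  2  2  3  3  3
 P  0  1  2  2  2  3  3  4
 P  0  1  2  2  2  3  3  4
 N  0  1  2  2  2  3  3  4
 N  0  1  2  2  2  3  3  4
dp[12][7] = 4. One LCS (by backtracking along matches): CNPP.

4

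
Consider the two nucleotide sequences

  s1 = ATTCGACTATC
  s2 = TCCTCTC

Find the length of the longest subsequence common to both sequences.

Match T at s1[3]=s2[1], then C at s1[4]=s2[2], then C at s1[7]=s2[3], then T at s1[8]=s2[4], then T at s1[10]=s2[6], then C at s1[11]=s2[7] — 6 bases in the same relative order in both. The LCS DP gives dp[11][7] = 6, so this is optimal.

6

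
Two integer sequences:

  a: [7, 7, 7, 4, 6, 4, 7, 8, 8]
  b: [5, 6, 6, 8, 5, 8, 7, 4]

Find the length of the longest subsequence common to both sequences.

Match 6 [5,3] → 8 [8,4] → 8 [9,6] — 3 values in the same relative order in both, and the DP table's final entry dp[9][8] is also 3, so no common subsequence is longer.

3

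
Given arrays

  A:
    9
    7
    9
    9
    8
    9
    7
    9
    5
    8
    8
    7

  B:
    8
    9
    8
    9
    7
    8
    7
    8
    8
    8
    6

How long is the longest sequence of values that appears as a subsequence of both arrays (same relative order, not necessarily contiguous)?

6

Match 9 [1,4], 7 [2,5], 8 [5,6], 7 [7,7], 8 [10,9], 8 [11,10] — 6 values in the same relative order in both. dp[12][11] = 6 confirms this is the maximum.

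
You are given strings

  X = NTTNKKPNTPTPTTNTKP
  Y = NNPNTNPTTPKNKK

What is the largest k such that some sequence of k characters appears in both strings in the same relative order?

One common subsequence of length 10: N [1,1], N [4,2], P [7,3], N [8,4], T [9,5], P [10,7], T [11,9], P [12,10], N [15,12], K [17,14]. dp[18][14] = 10 confirms this is the maximum.

10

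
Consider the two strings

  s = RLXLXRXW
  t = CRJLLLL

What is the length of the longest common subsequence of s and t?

Match R at s[1]=t[2], L at s[2]=t[6], L at s[4]=t[7] — 3 characters in the same relative order in both, and the DP table's final entry dp[8][7] is also 3, so no common subsequence is longer.

3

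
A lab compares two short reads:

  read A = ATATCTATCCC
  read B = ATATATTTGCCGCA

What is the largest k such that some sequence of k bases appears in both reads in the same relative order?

Pick A [1,3]; then T [2,4]; then A [3,5]; then T [4,6]; then T [6,7]; then T [8,8]; then C [9,10]; then C [10,11]; then C [11,13]; all 9 bases appear in both, in order. dp[11][14] = 9 confirms this is the maximum.

9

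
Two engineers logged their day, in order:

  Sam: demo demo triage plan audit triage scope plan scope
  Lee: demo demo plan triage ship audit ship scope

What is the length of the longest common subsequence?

5

Match demo at Sam[1]=Lee[1], then demo at Sam[2]=Lee[2], then triage at Sam[3]=Lee[4], then audit at Sam[5]=Lee[6], then scope at Sam[9]=Lee[8] — 5 tasks in the same relative order in both. Since dp[9][8] = 5, nothing longer is possible.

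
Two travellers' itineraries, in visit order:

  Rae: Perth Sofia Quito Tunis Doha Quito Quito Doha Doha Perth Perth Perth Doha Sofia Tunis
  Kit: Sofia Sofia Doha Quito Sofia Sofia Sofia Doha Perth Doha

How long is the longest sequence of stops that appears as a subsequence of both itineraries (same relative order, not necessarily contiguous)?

6

One common subsequence of length 6: Sofia (Rae #2, Kit #2) → Doha (Rae #5, Kit #3) → Quito (Rae #6, Kit #4) → Doha (Rae #9, Kit #8) → Perth (Rae #12, Kit #9) → Doha (Rae #13, Kit #10). Since dp[15][10] = 6, nothing longer is possible.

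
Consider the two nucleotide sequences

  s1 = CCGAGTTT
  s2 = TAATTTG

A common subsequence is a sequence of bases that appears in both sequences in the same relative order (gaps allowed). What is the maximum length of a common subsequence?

4

Let dp[i][j] be the LCS length of the first i bases of s1 and the first j bases of s2. dp[i][j] = dp[i-1][j-1]+1 when the i-th and j-th bases match, else max(dp[i-1][j], dp[i][j-1]).
    ·  T  A  A  T  T  T  G
 ·  0  0  0  0  0  0  0  0
 C  0  0  0  0  0  0  0  0
 C  0  0  0  0  0  0  0  0
 G  0  0  0  0  0  0  0  1
 A  0  0  1  1  1  1  1  1
 G  0  0  1  1  1  1  1  2
 T  0  1  1  1  2  2  2  2
 T  0  1  1  1  2  3  3  3
 T  0  1  1  1  2  3  4  4
dp[8][7] = 4. One LCS (by backtracking along matches): ATTT.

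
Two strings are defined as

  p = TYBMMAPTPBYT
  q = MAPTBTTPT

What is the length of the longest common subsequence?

6

Let dp[i][j] be the LCS length of the first i characters of p and the first j characters of q. dp[i][j] = dp[i-1][j-1]+1 when the i-th and j-th characters match, else max(dp[i-1][j], dp[i][j-1]).
    ·  M  A  P  T  B  T  T  P  T
 ·  0  0  0  0  0  0  0  0  0  0
 T  0  0  0  0  1  1  1  1  1  1
 Y  0  0  0  0  1  1  1  1  1  1
 B  0  0  0  0  1  2  2  2  2  2
 M  0  1  1  1  1  2  2  2  2  2
 M  0  1  1  1  1  2  2  2  2  2
 A  0  1  2  2  2  2  2  2  2  2
 P  0  1  2  3  3  3  3  3  3  3
 T  0  1  2  3  4  4  4  4  4  4
 P  0  1  2  3  4  4  4  4  5  5
 B  0  1  2  3  4  5  5  5  5  5
 Y  0  1  2  3  4  5  5  5  5  5
 T  0  1  2  3  4  5  6  6  6  6
dp[12][9] = 6. One LCS (by backtracking along matches): MAPTPT.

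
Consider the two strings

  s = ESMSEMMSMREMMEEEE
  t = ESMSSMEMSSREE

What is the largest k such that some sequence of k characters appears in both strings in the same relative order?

Pick E [1,1], S [2,2], M [3,3], S [4,5], E [5,7], M [6,8], S [8,10], R [10,11], E [16,12], E [17,13]; all 10 characters appear in both, in order. Since dp[17][13] = 10, nothing longer is possible.

10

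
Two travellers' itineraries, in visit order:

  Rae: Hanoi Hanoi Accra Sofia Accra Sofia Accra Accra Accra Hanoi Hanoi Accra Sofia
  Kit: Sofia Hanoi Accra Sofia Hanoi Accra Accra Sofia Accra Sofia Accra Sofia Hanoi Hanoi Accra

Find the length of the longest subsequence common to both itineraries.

10

One common subsequence of length 10: Hanoi (Rae #1, Kit #2); then Hanoi (Rae #2, Kit #5); then Accra (Rae #3, Kit #7); then Sofia (Rae #4, Kit #8); then Accra (Rae #5, Kit #9); then Sofia (Rae #6, Kit #10); then Accra (Rae #7, Kit #11); then Hanoi (Rae #10, Kit #13); then Hanoi (Rae #11, Kit #14); then Accra (Rae #12, Kit #15), and the DP table's final entry dp[13][15] is also 10, so no common subsequence is longer.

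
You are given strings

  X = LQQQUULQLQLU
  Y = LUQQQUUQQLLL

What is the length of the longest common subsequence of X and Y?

9

Match L at X[1]=Y[1] → Q at X[2]=Y[3] → Q at X[3]=Y[4] → Q at X[4]=Y[5] → U at X[5]=Y[6] → U at X[6]=Y[7] → L at X[7]=Y[10] → L at X[9]=Y[11] → L at X[11]=Y[12] — 9 characters in the same relative order in both. dp[12][12] = 9 confirms this is the maximum.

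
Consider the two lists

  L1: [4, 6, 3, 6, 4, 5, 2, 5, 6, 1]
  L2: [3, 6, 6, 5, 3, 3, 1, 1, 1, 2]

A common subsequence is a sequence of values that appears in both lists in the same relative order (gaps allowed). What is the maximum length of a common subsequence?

4

Let dp[i][j] be the LCS length of the first i values of L1 and the first j values of L2. dp[i][j] = dp[i-1][j-1]+1 when the i-th and j-th values match, else max(dp[i-1][j], dp[i][j-1]).
    ·  3  6  6  5  3  3  1  1  1  2
 ·  0  0  0  0  0  0  0  0  0  0  0
 4  0  0  0  0  0  0  0  0  0  0  0
 6  0  0  1  1  1  1  1  1  1  1  1
 3  0  1  1  1  1  2  2  2  2  2  2
 6  0  1  2  2  2  2  2  2  2  2  2
 4  0  1  2  2  2  2  2  2  2  2  2
 5  0  1  2  2  3  3  3  3  3  3  3
 2  0  1  2  2  3  3  3  3  3  3  4
 5  0  1  2  2  3  3  3  3  3  3  4
 6  0  1  2  3  3  3  3  3  3  3  4
 1  0  1  2  3  3  3  3  4  4  4  4
dp[10][10] = 4. One LCS (by backtracking along matches): 6, 6, 5, 2.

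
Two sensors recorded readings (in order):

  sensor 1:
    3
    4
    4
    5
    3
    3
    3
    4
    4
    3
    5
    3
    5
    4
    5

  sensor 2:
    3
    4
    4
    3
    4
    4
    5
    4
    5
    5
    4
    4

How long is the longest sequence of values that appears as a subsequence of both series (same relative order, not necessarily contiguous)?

Taking 3 at sensor 1[1]=sensor 2[1]; then 4 at sensor 1[2]=sensor 2[2]; then 4 at sensor 1[3]=sensor 2[3]; then 3 at sensor 1[5]=sensor 2[4]; then 4 at sensor 1[8]=sensor 2[6]; then 4 at sensor 1[9]=sensor 2[8]; then 5 at sensor 1[11]=sensor 2[9]; then 5 at sensor 1[13]=sensor 2[10]; then 4 at sensor 1[14]=sensor 2[12] gives a common subsequence of length 9. dp[15][12] = 9 confirms this is the maximum.

9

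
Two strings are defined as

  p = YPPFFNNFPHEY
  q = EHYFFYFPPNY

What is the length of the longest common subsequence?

Let dp[i][j] be the LCS length of the first i characters of p and the first j characters of q. dp[i][j] = dp[i-1][j-1]+1 when the i-th and j-th characters match, else max(dp[i-1][j], dp[i][j-1]).
    ·  E  H  Y  F  F  Y  F  P  P  N  Y
 ·  0  0  0  0  0  0  0  0  0  0  0  0
 Y  0  0  0  1  1  1  1  1  1  1  1  1
 P  0  0  0  1  1  1  1  1  2  2  2  2
 P  0  0  0  1  1  1  1  1  2  3  3  3
 F  0  0  0  1  2  2  2  2  2  3  3  3
 F  0  0  0  1  2  3  3  3  3  3  3  3
 N  0  0  0  1  2  3  3  3  3  3  4  4
 N  0  0  0  1  2  3  3  3  3  3  4  4
 F  0  0  0  1  2  3  3  4  4  4  4  4
 P  0  0  0  1  2  3  3  4  5  5  5  5
 H  0  0  1  1  2  3  3  4  5  5  5  5
 E  0  1  1  1  2  3  3  4  5  5  5  5
 Y  0  1  1  2  2  3  4  4  5  5  5  6
dp[12][11] = 6. One LCS (by backtracking along matches): YFFFPY.

6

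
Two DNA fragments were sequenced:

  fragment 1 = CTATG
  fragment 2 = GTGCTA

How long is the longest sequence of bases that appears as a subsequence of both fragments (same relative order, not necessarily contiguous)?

3

One common subsequence of length 3: C at fragment 1[1]=fragment 2[4] → T at fragment 1[2]=fragment 2[5] → A at fragment 1[3]=fragment 2[6]. The LCS DP gives dp[5][6] = 3, so this is optimal.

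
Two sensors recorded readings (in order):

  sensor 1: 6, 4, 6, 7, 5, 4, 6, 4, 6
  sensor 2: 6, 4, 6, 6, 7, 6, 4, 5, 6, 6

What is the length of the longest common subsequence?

Let dp[i][j] be the LCS length of the first i values of sensor 1 and the first j values of sensor 2. dp[i][j] = dp[i-1][j-1]+1 when the i-th and j-th values match, else max(dp[i-1][j], dp[i][j-1]).
    ·  6  4  6  6  7  6  4  5  6  6
 ·  0  0  0  0  0  0  0  0  0  0  0
 6  0  1  1  1  1  1  1  1  1  1  1
 4  0  1  2  2  2  2  2  2  2  2  2
 6  0  1  2  3  3  3  3  3  3  3  3
 7  0  1  2  3  3  4  4  4  4  4  4
 5  0  1  2  3  3  4  4  4  5  5  5
 4  0  1  2  3  3  4  4  5  5  5  5
 6  0  1  2  3  4  4  5  5  5  6  6
 4  0  1  2  3  4  4  5  6  6  6  6
 6  0  1  2  3  4  4  5  6  6  7  7
dp[9][10] = 7. One LCS (by backtracking along matches): 6, 4, 6, 7, 5, 6, 6.

7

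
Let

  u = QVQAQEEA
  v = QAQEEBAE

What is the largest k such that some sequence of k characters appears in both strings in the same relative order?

One common subsequence of length 6: Q [3,1] → A [4,2] → Q [5,3] → E [6,4] → E [7,5] → A [8,7], and the DP table's final entry dp[8][8] is also 6, so no common subsequence is longer.

6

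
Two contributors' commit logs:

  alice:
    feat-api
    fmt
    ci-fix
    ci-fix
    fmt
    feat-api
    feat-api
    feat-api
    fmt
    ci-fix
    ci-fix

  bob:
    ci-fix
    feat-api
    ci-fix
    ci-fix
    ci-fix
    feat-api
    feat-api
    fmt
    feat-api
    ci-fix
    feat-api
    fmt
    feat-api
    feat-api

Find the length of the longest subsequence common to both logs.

Pick feat-api at alice[1]=bob[2]; then ci-fix at alice[3]=bob[4]; then ci-fix at alice[4]=bob[5]; then fmt at alice[5]=bob[8]; then feat-api at alice[6]=bob[11]; then feat-api at alice[7]=bob[13]; then feat-api at alice[8]=bob[14]; all 7 commits appear in both, in order. Since dp[11][14] = 7, nothing longer is possible.

7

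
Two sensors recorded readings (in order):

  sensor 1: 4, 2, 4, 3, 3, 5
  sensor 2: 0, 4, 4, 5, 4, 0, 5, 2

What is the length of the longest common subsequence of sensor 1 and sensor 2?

3

One common subsequence of length 3: 4 (sensor 1 #1, sensor 2 #3); then 4 (sensor 1 #3, sensor 2 #5); then 5 (sensor 1 #6, sensor 2 #7). dp[6][8] = 3 confirms this is the maximum.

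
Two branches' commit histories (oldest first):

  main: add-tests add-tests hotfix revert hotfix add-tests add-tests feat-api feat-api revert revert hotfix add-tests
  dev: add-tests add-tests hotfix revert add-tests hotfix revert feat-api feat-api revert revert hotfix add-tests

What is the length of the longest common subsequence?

11

One common subsequence of length 11: add-tests at main[1]=dev[1] → add-tests at main[2]=dev[2] → hotfix at main[3]=dev[3] → revert at main[4]=dev[4] → hotfix at main[5]=dev[6] → feat-api at main[8]=dev[8] → feat-api at main[9]=dev[9] → revert at main[10]=dev[10] → revert at main[11]=dev[11] → hotfix at main[12]=dev[12] → add-tests at main[13]=dev[13], and the DP table's final entry dp[13][13] is also 11, so no common subsequence is longer.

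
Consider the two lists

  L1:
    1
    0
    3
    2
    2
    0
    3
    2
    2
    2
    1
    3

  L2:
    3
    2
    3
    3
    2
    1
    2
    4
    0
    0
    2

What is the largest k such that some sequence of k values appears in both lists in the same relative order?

Pick 3 at L1[3]=L2[1], 2 at L1[4]=L2[2], 3 at L1[7]=L2[4], 2 at L1[8]=L2[5], 2 at L1[9]=L2[7], 2 at L1[10]=L2[11]; all 6 values appear in both, in order. dp[12][11] = 6 confirms this is the maximum.

6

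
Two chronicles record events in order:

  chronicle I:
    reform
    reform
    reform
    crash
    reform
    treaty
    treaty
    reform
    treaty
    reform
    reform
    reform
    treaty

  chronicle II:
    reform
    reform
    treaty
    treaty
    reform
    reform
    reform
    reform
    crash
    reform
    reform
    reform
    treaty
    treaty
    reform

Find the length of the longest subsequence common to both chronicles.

Match reform (chronicle I #1, chronicle II #2); then reform (chronicle I #2, chronicle II #5); then reform (chronicle I #3, chronicle II #6); then reform (chronicle I #5, chronicle II #7); then reform (chronicle I #8, chronicle II #8); then reform (chronicle I #10, chronicle II #10); then reform (chronicle I #11, chronicle II #11); then reform (chronicle I #12, chronicle II #12); then treaty (chronicle I #13, chronicle II #14) — 9 events in the same relative order in both. The LCS DP gives dp[13][15] = 9, so this is optimal.

9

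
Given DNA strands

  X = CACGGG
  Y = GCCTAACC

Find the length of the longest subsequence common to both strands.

One common subsequence of length 3: C [1,3], then A [2,6], then C [3,8]. Since dp[6][8] = 3, nothing longer is possible.

3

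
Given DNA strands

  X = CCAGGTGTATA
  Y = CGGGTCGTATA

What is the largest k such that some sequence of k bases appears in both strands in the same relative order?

Let dp[i][j] be the LCS length of the first i bases of X and the first j bases of Y. dp[i][j] = dp[i-1][j-1]+1 when the i-th and j-th bases match, else max(dp[i-1][j], dp[i][j-1]).
    ·  C  G  G  G  T  C  G  T  A  T  A
 ·  0  0  0  0  0  0  0  0  0  0  0  0
 C  0  1  1  1  1  1  1  1  1  1  1  1
 C  0  1  1  1  1  1  2  2  2  2  2  2
 A  0  1  1  1  1  1  2  2  2  3  3  3
 G  0  1  2  2  2  2  2  3  3  3  3  3
 G  0  1  2  3  3  3  3  3  3  3  3  3
 T  0  1  2  3  3  4  4  4  4  4  4  4
 G  0  1  2  3  4  4  4  5  5  5  5  5
 T  0  1  2  3  4  5  5  5  6  6  6  6
 A  0  1  2  3  4  5  5  5  6  7  7  7
 T  0  1  2  3  4  5  5  5  6  7  8  8
 A  0  1  2  3  4  5  5  5  6  7  8  9
dp[11][11] = 9. One LCS (by backtracking along matches): CGGTGTATA.

9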